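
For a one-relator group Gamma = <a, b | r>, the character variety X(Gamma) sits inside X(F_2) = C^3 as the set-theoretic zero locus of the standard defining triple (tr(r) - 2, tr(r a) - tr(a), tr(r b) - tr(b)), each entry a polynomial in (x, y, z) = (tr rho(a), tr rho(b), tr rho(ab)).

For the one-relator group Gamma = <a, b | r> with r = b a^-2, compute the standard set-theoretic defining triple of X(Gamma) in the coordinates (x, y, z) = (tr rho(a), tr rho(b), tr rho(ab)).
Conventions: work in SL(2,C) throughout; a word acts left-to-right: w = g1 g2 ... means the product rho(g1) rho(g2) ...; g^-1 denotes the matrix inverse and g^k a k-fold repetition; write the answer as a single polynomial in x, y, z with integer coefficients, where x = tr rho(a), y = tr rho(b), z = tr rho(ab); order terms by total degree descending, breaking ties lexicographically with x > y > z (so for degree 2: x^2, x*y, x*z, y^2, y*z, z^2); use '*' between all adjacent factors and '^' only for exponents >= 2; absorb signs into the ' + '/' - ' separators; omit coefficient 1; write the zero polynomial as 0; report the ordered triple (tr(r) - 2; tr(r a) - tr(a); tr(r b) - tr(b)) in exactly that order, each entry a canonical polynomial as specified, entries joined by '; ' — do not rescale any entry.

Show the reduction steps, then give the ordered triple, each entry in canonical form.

and trace(a^-1 b) = trace(b) trace(a) - trace(b a)   [inverse elimination on a] = x*y - z
trace(b a^-2) = trace(a^-1 b) trace(a) - trace(a^-1 b a)   [inverse elimination on a] = x^2*y - x*z - y
and trace(b^2) = trace(b) trace(b) - trace(1) = y^2 - 2
trace(b^2 a) = trace(b) trace(a b) - trace(a) = y*z - x
next, trace(b^2 a^-1) = trace(b^2) trace(a) - trace(b^2 a) = x*y^2 - y*z - x
trace(b a^-2 b) = trace(b^2 a^-1) trace(a) - trace(b^2) = x^2*y^2 - x*y*z - x^2 - y^2 + 2
assemble the triple (trace(r) - 2; trace(r a) - x; trace(r b) - y)

x^2*y - x*z - y - 2; x*y - x - z; x^2*y^2 - x*y*z - x^2 - y^2 - y + 2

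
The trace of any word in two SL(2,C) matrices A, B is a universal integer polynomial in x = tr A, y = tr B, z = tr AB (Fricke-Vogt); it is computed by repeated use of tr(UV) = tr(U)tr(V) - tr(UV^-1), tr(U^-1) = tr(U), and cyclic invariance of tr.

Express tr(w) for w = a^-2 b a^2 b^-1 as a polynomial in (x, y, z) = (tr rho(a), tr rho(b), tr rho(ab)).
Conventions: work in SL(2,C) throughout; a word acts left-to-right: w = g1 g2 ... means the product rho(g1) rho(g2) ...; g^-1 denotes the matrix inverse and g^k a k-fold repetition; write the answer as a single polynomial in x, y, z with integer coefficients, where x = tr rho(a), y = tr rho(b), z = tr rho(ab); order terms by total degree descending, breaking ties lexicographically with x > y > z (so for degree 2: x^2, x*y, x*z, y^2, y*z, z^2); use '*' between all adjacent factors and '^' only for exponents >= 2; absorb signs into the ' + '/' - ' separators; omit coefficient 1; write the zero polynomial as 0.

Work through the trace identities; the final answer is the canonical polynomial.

-x^3*y*z + x^4 + x^2*y^2 + x^2*z^2 - 4*x^2 + 2

and tr(a^2 b) = tr(a)*tr(b a) - tr(b)  (reduce the a square) = x*z - y
and tr(a^2) = tr(a)*tr(a) - tr(1)  (reduce the a square) = x^2 - 2
tr(b a^2 b) = tr(b)*tr(a^2 b) - tr(a^2)  (reduce the b square) = x*y*z - x^2 - y^2 + 2
next, tr(b a b a) = tr(b a)*tr(b a) - tr(1)  (split on b) = z^2 - 2
and tr(b a b) = tr(b)*tr(a b) - tr(a)  (reduce the b square) = y*z - x
next, tr(b a^2 b a) = tr(a)*tr(b a b a) - tr(b a b)  (reduce the a square) = x*z^2 - y*z - x
tr(a^-1 b a^2 b) = tr(b a^2 b)*tr(a) - tr(b a^2 b a)  (eliminate a^-1) = x^2*y*z - x^3 - x*y^2 - x*z^2 + y*z + 3*x
next, tr(b a^2 b^-1 a^-1) = tr(a^-1 b a^2)*tr(b) - tr(a^-1 b a^2 b)  (eliminate b^-1) = -x^2*y*z + x^3 + x*y^2 + x*z^2 - 3*x
tr(a^-2 b a^2 b^-1) = tr(b a^2 b^-1 a^-1)*tr(a) - tr(b a^2 b^-1)  (eliminate a^-1) = -x^3*y*z + x^4 + x^2*y^2 + x^2*z^2 - 4*x^2 + 2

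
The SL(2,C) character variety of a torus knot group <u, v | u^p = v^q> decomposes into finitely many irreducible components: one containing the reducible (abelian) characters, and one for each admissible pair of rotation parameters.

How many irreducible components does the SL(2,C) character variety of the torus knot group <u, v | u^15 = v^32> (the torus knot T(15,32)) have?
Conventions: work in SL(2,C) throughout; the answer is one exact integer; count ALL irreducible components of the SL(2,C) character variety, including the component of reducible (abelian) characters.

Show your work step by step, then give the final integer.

Gamma = < u, v | u^15 = v^32 > (torus knot T(15,32)); the central element u^15 = v^32 acts as +I or -I in any irreducible SL(2,C) representation.
On an irreducible component, tr(u) is locked at 2*cos(pi*alpha/15) for some alpha in 1..14, and tr(v) at 2*cos(pi*beta/32) for some beta in 1..31.
Consistency of u^15 = (-1)^alpha I with v^32 = (-1)^beta I forces alpha = beta (mod 2).
count pairs: odd alpha (7 choices) x odd beta (16), plus even alpha (7) x even beta (15): 7*16 + 7*15 = 217.
Total: 217 irreducible-character components + 1 reducible (abelian) component = 218.

218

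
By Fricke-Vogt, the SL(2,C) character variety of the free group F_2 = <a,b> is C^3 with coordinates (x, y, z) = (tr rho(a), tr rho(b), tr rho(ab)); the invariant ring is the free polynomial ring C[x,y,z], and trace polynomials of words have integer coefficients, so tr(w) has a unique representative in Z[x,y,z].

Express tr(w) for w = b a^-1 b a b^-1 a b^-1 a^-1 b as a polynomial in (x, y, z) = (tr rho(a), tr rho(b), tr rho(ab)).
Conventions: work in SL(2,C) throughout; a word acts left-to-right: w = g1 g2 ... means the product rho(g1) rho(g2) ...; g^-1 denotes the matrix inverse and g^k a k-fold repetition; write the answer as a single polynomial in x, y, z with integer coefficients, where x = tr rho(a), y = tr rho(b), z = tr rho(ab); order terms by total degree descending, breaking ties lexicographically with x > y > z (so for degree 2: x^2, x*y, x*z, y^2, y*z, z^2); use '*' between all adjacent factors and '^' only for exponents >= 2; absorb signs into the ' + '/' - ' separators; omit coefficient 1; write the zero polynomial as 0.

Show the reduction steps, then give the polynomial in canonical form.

-x^3*y^4*z + x^4*y^3 + x^2*y^5 + 3*x^2*y^3*z^2 - x^3*y^2*z - 2*x*y^4*z - 3*x*y^2*z^3 - x^4*y - 5*x^2*y^3 - x^2*y*z^2 + y^3*z^2 + y*z^4 + x^3*z + 9*x*y^2*z + x*z^3 + 4*x^2*y - 4*y*z^2 - 4*x*z + y

trace(b^2 a) = trace(b) trace(a b) - trace(a) = y*z - x
trace(b^2) = trace(b) trace(b) - trace(1) = y^2 - 2
trace(b^2 a^2) = trace(a) trace(b^2 a) - trace(b^2) = x*y*z - x^2 - y^2 + 2
trace(b^3 a) = trace(b) trace(a b^2) - trace(a b) = y^2*z - x*y - z
trace(b^3) = trace(b) trace(b^2) - trace(b) = y^3 - 3*y
trace(b^3 a^2) = trace(a) trace(b^3 a) - trace(b^3) = x*y^2*z - x^2*y - y^3 - x*z + 3*y
trace(a b^3 a^2) = trace(a) trace(b^3 a^2) - trace(b^3 a) = x^2*y^2*z - x^3*y - x*y^3 - x^2*z - y^2*z + 4*x*y + z
trace(a b a b) = trace(a b) trace(a b) - trace(1)   [split at repeated a] = z^2 - 2
trace(a b a) = trace(a) trace(b a) - trace(b) = x*z - y
trace(b a b^2 a) = trace(b) trace(a b a b) - trace(a b a) = y*z^2 - x*z - y
trace(a^2 b a b^2) = trace(a) trace(b a b^2 a) - trace(b a b^2) = x*y*z^2 - x^2*z - y^2*z + z
trace(a^2 b a b) = trace(a) trace(b a b a) - trace(b a b) = x*z^2 - y*z - x
trace(a b^3 a^2 b) = trace(b) trace(a^2 b a b^2) - trace(a^2 b a b) = x*y^2*z^2 - x^2*y*z - y^3*z - x*z^2 + 2*y*z + x
trace(b^3 a^2 b^-1 a) = trace(a b^3 a^2) trace(b) - trace(a b^3 a^2 b) = x^2*y^3*z - x^3*y^2 - x*y^4 - x*y^2*z^2 + 4*x*y^2 + x*z^2 - y*z - x
trace(b a^2 b^-1 a^-1 b^2) = trace(b^3 a^2 b^-1) trace(a) - trace(b^3 a^2 b^-1 a) = -x^2*y^3*z + x^3*y^2 + x*y^4 + x*y^2*z^2 + x^2*y*z - x^3 - 5*x*y^2 - x*z^2 + y*z + 3*x
trace(a b a^2) = trace(a) trace(a b a) - trace(a b) = x^2*z - x*y - z
trace(a b^2 a b a) = trace(b) trace(a b a^2 b) - trace(a b a^2) = x*y*z^2 - x^2*z - y^2*z + z
trace(a b^2 a b a^2) = trace(a) trace(a b^2 a b a) - trace(a b^2 a b) = x^2*y*z^2 - x^3*z - x*y^2*z - y*z^2 + 2*x*z + y
trace(b a b a b a) = trace(a b) trace(a b a b) - trace(a^-1 b^-1)   [split at repeated a] = z^3 - 3*z
trace(a b a^2 b a b) = trace(a) trace(b a b a b a) - trace(b a b a b) = x*z^3 - y*z^2 - 2*x*z + y
trace(a b a^2 b a) = trace(a) trace(b a^2 b a) - trace(b a^2 b) = x^2*z^2 - 2*x*y*z + y^2 - 2
trace(a b^2 a b a^2 b) = trace(b) trace(a b a^2 b a b) - trace(a b a^2 b a) = x*y*z^3 - x^2*z^2 - y^2*z^2 + 2
trace(b^2 a b a^2 b^-1 a) = trace(a b^2 a b a^2) trace(b) - trace(a b^2 a b a^2 b) = x^2*y^2*z^2 - x^3*y*z - x*y^3*z - x*y*z^3 + x^2*z^2 + 2*x*y*z + y^2 - 2
trace(b a^2 b^-1 a^-1 b^2 a) = trace(b^2 a b a^2 b^-1) trace(a) - trace(b^2 a b a^2 b^-1 a) = -x^2*y^2*z^2 + x^3*y*z + x*y^3*z + x*y*z^3 - 3*x*y*z - x^2 - y^2 + 2
trace(a b^-1 a^-1 b^2 a^-1 b a) = trace(b a^2 b^-1 a^-1 b^2) trace(a) - trace(b a^2 b^-1 a^-1 b^2 a) = -x^3*y^3*z + x^4*y^2 + x^2*y^4 + 2*x^2*y^2*z^2 - x*y^3*z - x*y*z^3 - x^4 - 5*x^2*y^2 - x^2*z^2 + 4*x*y*z + 4*x^2 + y^2 - 2
trace(b a b^3) = trace(b) trace(b a b^2) - trace(b a b) = y^3*z - x*y^2 - 2*y*z + x
trace(b a b^3 a) = trace(b) trace(a b a b^2) - trace(a b a b) = y^2*z^2 - x*y*z - y^2 - z^2 + 2
trace(b^2 a^-1 b a b) = trace(b a b^3) trace(a) - trace(b a b^3 a) = x*y^3*z - x^2*y^2 - y^2*z^2 - x*y*z + x^2 + y^2 + z^2 - 2
trace(b^3 a b a b) = trace(b) trace(b a b a b^2) - trace(b a b a b) = y^3*z^2 - x*y^2*z - y^3 - 2*y*z^2 + x*z + 3*y
trace(a b a b a b^2) = trace(b) trace(a b a b a b) - trace(a b a b a) = y*z^3 - x*z^2 - 2*y*z + x
trace(b^3 a b a b a) = trace(b) trace(a b a b a b^2) - trace(a b a b a b) = y^2*z^3 - x*y*z^2 - 2*y^2*z - z^3 + x*y + 3*z
trace(b a b a b a^-1 b^2) = trace(b^3 a b a b) trace(a) - trace(b^3 a b a b a) = x*y^3*z^2 - x^2*y^2*z - y^2*z^3 - x*y^3 - x*y*z^2 + x^2*z + 2*y^2*z + z^3 + 2*x*y - 3*z
trace(a b a b a b a b) = trace(a b a b) trace(a b a b) - trace(1)   [split at repeated a] = z^4 - 4*z^2 + 2
trace(b^2 a b a b a b a) = trace(b) trace(a b a b a b a b) - trace(a b a b a b a) = y*z^4 - x*z^3 - 3*y*z^2 + 2*x*z + y
trace(b a b a b a^-1 b^2 a) = trace(b^2 a b a b a b) trace(a) - trace(b^2 a b a b a b a) = x*y^2*z^3 - x^2*y*z^2 - y*z^4 - 2*x*y^2*z + x^2*y + 3*y*z^2 + x*z - y
trace(a^-1 b^2 a^-1 b a b a b) = trace(b a b a b a^-1 b^2) trace(a) - trace(b a b a b a^-1 b^2 a) = x^2*y^3*z^2 - x^3*y^2*z - 2*x*y^2*z^3 - x^2*y^3 + y*z^4 + x^3*z + 4*x*y^2*z + x*z^3 + x^2*y - 3*y*z^2 - 4*x*z + y
trace(a b^-1 a^-1 b^2 a^-1 b a b) = trace(a^-1 b^2 a^-1 b a b a) trace(b) - trace(a^-1 b^2 a^-1 b a b a b) = -x^2*y^3*z^2 + x^3*y^2*z + x*y^4*z + 2*x*y^2*z^3 - y^3*z^2 - y*z^4 - x^3*z - 5*x*y^2*z - x*z^3 + y^3 + 4*y*z^2 + 4*x*z - 3*y
trace(b a^-1 b a b^-1 a b^-1 a^-1 b) = trace(a b^-1 a^-1 b^2 a^-1 b a) trace(b) - trace(a b^-1 a^-1 b^2 a^-1 b a b) = -x^3*y^4*z + x^4*y^3 + x^2*y^5 + 3*x^2*y^3*z^2 - x^3*y^2*z - 2*x*y^4*z - 3*x*y^2*z^3 - x^4*y - 5*x^2*y^3 - x^2*y*z^2 + y^3*z^2 + y*z^4 + x^3*z + 9*x*y^2*z + x*z^3 + 4*x^2*y - 4*y*z^2 - 4*x*z + y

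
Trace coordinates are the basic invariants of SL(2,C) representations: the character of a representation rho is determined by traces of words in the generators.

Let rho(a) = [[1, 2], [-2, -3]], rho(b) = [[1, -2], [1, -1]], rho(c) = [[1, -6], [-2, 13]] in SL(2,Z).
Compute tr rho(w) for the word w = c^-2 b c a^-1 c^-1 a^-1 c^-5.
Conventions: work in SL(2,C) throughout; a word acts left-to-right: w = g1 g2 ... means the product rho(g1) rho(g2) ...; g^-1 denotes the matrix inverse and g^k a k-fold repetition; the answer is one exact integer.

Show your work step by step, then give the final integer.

310540936334

rho(c^-1) = [[13, 6], [2, 1]]
... * rho(c^-1) = [[13, 6], [2, 1]]  ->  [[181, 84], [28, 13]]
... * rho(b) = [[1, -2], [1, -1]]  ->  [[265, -446], [41, -69]]
... * rho(c) = [[1, -6], [-2, 13]]  ->  [[1157, -7388], [179, -1143]]
... * rho(a^-1) = [[-3, -2], [2, 1]]  ->  [[-18247, -9702], [-2823, -1501]]
... * rho(c^-1) = [[13, 6], [2, 1]]  ->  [[-256615, -119184], [-39701, -18439]]
... * rho(a^-1) = [[-3, -2], [2, 1]]  ->  [[531477, 394046], [82225, 60963]]
... * rho(c^-1) = [[13, 6], [2, 1]]  ->  [[7697293, 3582908], [1190851, 554313]]
... * rho(c^-1) = [[13, 6], [2, 1]]  ->  [[107230625, 49766666], [16589689, 7699419]]
... * rho(c^-1) = [[13, 6], [2, 1]]  ->  [[1493531457, 693150416], [231064795, 107237553]]
... * rho(c^-1) = [[13, 6], [2, 1]]  ->  [[20802209773, 9654339158], [3218317441, 1493626323]]
... * rho(c^-1) = [[13, 6], [2, 1]]  ->  [[289737405365, 134467597796], [44825379379, 20803530969]]
tr = 289737405365 + 20803530969 = 310540936334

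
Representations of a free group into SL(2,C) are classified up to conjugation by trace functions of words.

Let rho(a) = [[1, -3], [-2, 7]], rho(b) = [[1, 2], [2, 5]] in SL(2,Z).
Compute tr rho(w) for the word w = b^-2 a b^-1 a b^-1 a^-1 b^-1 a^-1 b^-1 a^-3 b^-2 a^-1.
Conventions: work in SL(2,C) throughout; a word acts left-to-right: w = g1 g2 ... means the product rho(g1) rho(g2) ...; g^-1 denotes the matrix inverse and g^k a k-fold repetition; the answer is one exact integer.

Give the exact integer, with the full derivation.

409250232530

rho(b^-1) = [[5, -2], [-2, 1]]
... * rho(b^-1) = [[5, -2], [-2, 1]]  ->  [[29, -12], [-12, 5]]
... * rho(a) = [[1, -3], [-2, 7]]  ->  [[53, -171], [-22, 71]]
... * rho(b^-1) = [[5, -2], [-2, 1]]  ->  [[607, -277], [-252, 115]]
... * rho(a) = [[1, -3], [-2, 7]]  ->  [[1161, -3760], [-482, 1561]]
... * rho(b^-1) = [[5, -2], [-2, 1]]  ->  [[13325, -6082], [-5532, 2525]]
... * rho(a^-1) = [[7, 3], [2, 1]]  ->  [[81111, 33893], [-33674, -14071]]
... * rho(b^-1) = [[5, -2], [-2, 1]]  ->  [[337769, -128329], [-140228, 53277]]
... * rho(a^-1) = [[7, 3], [2, 1]]  ->  [[2107725, 884978], [-875042, -367407]]
... * rho(b^-1) = [[5, -2], [-2, 1]]  ->  [[8768669, -3330472], [-3640396, 1382677]]
... * rho(a^-1) = [[7, 3], [2, 1]]  ->  [[54719739, 22975535], [-22717418, -9538511]]
... * rho(a^-1) = [[7, 3], [2, 1]]  ->  [[428989243, 187134752], [-178098948, -77690765]]
... * rho(a^-1) = [[7, 3], [2, 1]]  ->  [[3377194205, 1474102481], [-1402074166, -611987609]]
... * rho(b^-1) = [[5, -2], [-2, 1]]  ->  [[13937766063, -5280285929], [-5786395612, 2192160723]]
... * rho(b^-1) = [[5, -2], [-2, 1]]  ->  [[80249402173, -33155818055], [-33316299506, 13764951947]]
... * rho(a^-1) = [[7, 3], [2, 1]]  ->  [[495434179101, 207592388464], [-205684192648, -86183946571]]
tr = 495434179101 + -86183946571 = 409250232530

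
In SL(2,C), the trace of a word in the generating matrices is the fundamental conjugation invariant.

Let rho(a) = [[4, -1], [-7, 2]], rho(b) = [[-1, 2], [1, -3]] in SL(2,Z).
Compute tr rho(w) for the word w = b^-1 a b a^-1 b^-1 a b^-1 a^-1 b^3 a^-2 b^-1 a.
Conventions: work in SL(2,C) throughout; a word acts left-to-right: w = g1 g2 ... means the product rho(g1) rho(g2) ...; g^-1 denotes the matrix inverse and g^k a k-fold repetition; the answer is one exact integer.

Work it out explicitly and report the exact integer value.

rho(b^-1) = [[-3, -2], [-1, -1]]
... * rho(a) = [[4, -1], [-7, 2]]  ->  [[2, -1], [3, -1]]
... * rho(b) = [[-1, 2], [1, -3]]  ->  [[-3, 7], [-4, 9]]
... * rho(a^-1) = [[2, 1], [7, 4]]  ->  [[43, 25], [55, 32]]
... * rho(b^-1) = [[-3, -2], [-1, -1]]  ->  [[-154, -111], [-197, -142]]
... * rho(a) = [[4, -1], [-7, 2]]  ->  [[161, -68], [206, -87]]
... * rho(b^-1) = [[-3, -2], [-1, -1]]  ->  [[-415, -254], [-531, -325]]
... * rho(a^-1) = [[2, 1], [7, 4]]  ->  [[-2608, -1431], [-3337, -1831]]
... * rho(b) = [[-1, 2], [1, -3]]  ->  [[1177, -923], [1506, -1181]]
... * rho(b) = [[-1, 2], [1, -3]]  ->  [[-2100, 5123], [-2687, 6555]]
... * rho(b) = [[-1, 2], [1, -3]]  ->  [[7223, -19569], [9242, -25039]]
... * rho(a^-1) = [[2, 1], [7, 4]]  ->  [[-122537, -71053], [-156789, -90914]]
... * rho(a^-1) = [[2, 1], [7, 4]]  ->  [[-742445, -406749], [-949976, -520445]]
... * rho(b^-1) = [[-3, -2], [-1, -1]]  ->  [[2634084, 1891639], [3370373, 2420397]]
... * rho(a) = [[4, -1], [-7, 2]]  ->  [[-2705137, 1149194], [-3461287, 1470421]]
tr = -2705137 + 1470421 = -1234716

-1234716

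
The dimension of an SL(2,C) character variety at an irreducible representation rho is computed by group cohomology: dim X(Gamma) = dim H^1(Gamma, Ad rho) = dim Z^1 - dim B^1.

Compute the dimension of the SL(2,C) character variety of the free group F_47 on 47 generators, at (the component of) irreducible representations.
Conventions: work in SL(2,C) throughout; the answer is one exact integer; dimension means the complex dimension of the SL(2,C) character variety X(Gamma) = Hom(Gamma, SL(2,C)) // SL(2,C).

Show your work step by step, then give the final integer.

138

Gamma = F_47 has 47 generators and no relators.
Z^1(Gamma, Ad rho) = (sl_2)^47: a cocycle is a free choice of one sl_2 vector per generator, so dim Z^1 = 3*47 = 141.
At an irreducible rho the centralizer of the image in sl_2 is 0, so the coboundary map sl_2 -> Z^1 is injective: dim B^1 = 3.
dim X = dim H^1 = dim Z^1 - dim B^1 = 141 - 3 = 138.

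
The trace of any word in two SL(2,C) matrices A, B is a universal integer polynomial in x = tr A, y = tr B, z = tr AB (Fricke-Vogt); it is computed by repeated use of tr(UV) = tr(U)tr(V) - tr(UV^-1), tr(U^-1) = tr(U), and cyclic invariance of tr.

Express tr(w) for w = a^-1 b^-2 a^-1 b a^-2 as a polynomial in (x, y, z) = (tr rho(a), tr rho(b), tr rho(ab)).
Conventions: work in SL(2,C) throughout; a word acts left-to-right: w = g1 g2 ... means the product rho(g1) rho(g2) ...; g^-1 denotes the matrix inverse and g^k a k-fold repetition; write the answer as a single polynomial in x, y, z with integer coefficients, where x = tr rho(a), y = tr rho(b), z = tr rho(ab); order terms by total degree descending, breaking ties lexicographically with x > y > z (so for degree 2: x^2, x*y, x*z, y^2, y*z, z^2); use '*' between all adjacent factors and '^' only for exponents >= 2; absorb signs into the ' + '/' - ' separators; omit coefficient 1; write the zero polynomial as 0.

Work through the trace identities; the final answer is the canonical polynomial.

x^3*y^2*z - x^4*y - x^2*y^3 - x^2*y*z^2 + x^3*z - x*y^2*z + 4*x^2*y + y^3 + y*z^2 - 2*x*z - 3*y

next, tr(b^-1) = tr(b) = y
tr(b^-1 a) = tr(a) * tr(b) - tr(a b)  (eliminate b^-1) = x*y - z
tr(b^-1 a^-1) = tr(b^-1) * tr(a) - tr(b^-1 a)  (eliminate a^-1) = z
tr(a^-2 b^-1) = tr(b^-1 a^-1) * tr(a) - tr(b^-1)  (eliminate a^-1) = x*z - y
tr(a b a b) = tr(b a) * tr(b a) - tr(1)  (split on b) = z^2 - 2
tr(b^-1 a b a) = tr(a b a) * tr(b) - tr(a b a b)  (eliminate b^-1) = x*y*z - y^2 - z^2 + 2
tr(b^-2 a b a) = tr(b^-1 a b a) * tr(b) - tr(b^-1 a b a b)  (eliminate b^-1) = x*y^2*z - y^3 - y*z^2 - x*z + 3*y
tr(b^-2 a b a^-1) = tr(b^-2 a b) * tr(a) - tr(b^-2 a b a)  (eliminate a^-1) = -x*y^2*z + x^2*y + y^3 + y*z^2 - 3*y
and tr(b a^-2 b^-2 a) = tr(b^-2 a b a^-1) * tr(a) - tr(b^-2 a b)  (eliminate a^-1) = -x^2*y^2*z + x^3*y + x*y^3 + x*y*z^2 - 4*x*y + z
tr(a^-1 b^-2 a^-1 b a^-1) = tr(b a^-2 b^-2) * tr(a) - tr(b a^-2 b^-2 a)  (eliminate a^-1) = x^2*y^2*z - x^3*y - x*y^3 - x*y*z^2 + x^2*z + 3*x*y - z
and tr(a^-1 b a b^-1) = tr(b a b^-1) * tr(a) - tr(b a b^-1 a)  (eliminate a^-1) = -x*y*z + x^2 + y^2 + z^2 - 2
tr(b^-2 a^-1 b a) = tr(a^-1 b a b^-1) * tr(b) - tr(a^-1 b a)  (eliminate b^-1) = -x*y^2*z + x^2*y + y^3 + y*z^2 - 3*y
tr(a^-1 b^-2 a^-1 b) = tr(b^-2 a^-1 b) * tr(a) - tr(b^-2 a^-1 b a)  (eliminate a^-1) = x*y^2*z - x^2*y - y^3 - y*z^2 + x*z + 3*y
and tr(a^-1 b^-2 a^-1 b a^-2) = tr(a^-1 b^-2 a^-1 b a^-1) * tr(a) - tr(a^-1 b^-2 a^-1 b)  (eliminate a^-1) = x^3*y^2*z - x^4*y - x^2*y^3 - x^2*y*z^2 + x^3*z - x*y^2*z + 4*x^2*y + y^3 + y*z^2 - 2*x*z - 3*y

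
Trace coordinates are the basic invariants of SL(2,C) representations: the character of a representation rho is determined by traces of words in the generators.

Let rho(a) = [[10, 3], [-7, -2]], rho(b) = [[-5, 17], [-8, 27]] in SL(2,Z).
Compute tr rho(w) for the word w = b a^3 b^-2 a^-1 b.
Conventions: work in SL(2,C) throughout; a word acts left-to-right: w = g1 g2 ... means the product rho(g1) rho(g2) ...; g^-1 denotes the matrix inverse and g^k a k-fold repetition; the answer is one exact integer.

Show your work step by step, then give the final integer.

3202422362

rho(b) = [[-5, 17], [-8, 27]]
... * rho(a) = [[10, 3], [-7, -2]]  ->  [[-169, -49], [-269, -78]]
... * rho(a) = [[10, 3], [-7, -2]]  ->  [[-1347, -409], [-2144, -651]]
... * rho(a) = [[10, 3], [-7, -2]]  ->  [[-10607, -3223], [-16883, -5130]]
... * rho(b^-1) = [[27, -17], [8, -5]]  ->  [[-312173, 196434], [-496881, 312661]]
... * rho(b^-1) = [[27, -17], [8, -5]]  ->  [[-6857199, 4324771], [-10914499, 6883672]]
... * rho(a^-1) = [[-2, -3], [7, 10]]  ->  [[43987795, 63819307], [70014702, 101580217]]
... * rho(b) = [[-5, 17], [-8, 27]]  ->  [[-730493431, 2470913804], [-1162715246, 3932915793]]
tr = -730493431 + 3932915793 = 3202422362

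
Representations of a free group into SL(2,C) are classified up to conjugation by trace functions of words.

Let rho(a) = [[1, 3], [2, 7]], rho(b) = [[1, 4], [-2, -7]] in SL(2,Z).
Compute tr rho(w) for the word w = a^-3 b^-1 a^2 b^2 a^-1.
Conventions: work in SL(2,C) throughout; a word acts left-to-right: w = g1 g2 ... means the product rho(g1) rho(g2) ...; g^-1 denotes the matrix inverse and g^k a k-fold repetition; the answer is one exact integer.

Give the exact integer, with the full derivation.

-95242

rho(a^-1) = [[7, -3], [-2, 1]]
... * rho(a^-1) = [[7, -3], [-2, 1]]  ->  [[55, -24], [-16, 7]]
... * rho(a^-1) = [[7, -3], [-2, 1]]  ->  [[433, -189], [-126, 55]]
... * rho(b^-1) = [[-7, -4], [2, 1]]  ->  [[-3409, -1921], [992, 559]]
... * rho(a) = [[1, 3], [2, 7]]  ->  [[-7251, -23674], [2110, 6889]]
... * rho(a) = [[1, 3], [2, 7]]  ->  [[-54599, -187471], [15888, 54553]]
... * rho(b) = [[1, 4], [-2, -7]]  ->  [[320343, 1093901], [-93218, -318319]]
... * rho(b) = [[1, 4], [-2, -7]]  ->  [[-1867459, -6375935], [543420, 1855361]]
... * rho(a^-1) = [[7, -3], [-2, 1]]  ->  [[-320343, -773558], [93218, 225101]]
tr = -320343 + 225101 = -95242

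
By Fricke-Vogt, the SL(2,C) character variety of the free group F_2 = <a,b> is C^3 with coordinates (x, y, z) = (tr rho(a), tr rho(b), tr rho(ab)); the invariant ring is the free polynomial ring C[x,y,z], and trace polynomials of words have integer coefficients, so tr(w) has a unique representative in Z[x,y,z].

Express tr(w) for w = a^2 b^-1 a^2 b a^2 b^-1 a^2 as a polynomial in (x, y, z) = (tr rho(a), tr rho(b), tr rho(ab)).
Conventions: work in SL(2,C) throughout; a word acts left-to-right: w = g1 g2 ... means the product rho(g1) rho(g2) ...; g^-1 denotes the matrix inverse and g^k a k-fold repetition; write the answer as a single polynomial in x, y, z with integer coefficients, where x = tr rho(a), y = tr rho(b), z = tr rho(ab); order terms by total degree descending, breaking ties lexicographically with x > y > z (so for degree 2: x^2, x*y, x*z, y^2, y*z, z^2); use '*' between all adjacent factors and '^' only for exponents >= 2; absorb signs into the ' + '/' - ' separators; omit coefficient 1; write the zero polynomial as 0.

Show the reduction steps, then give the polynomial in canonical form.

tr(a b a) = tr(a) * tr(b a) - tr(b) = x*z - y
tr(b a^3) = tr(a) * tr(a b a) - tr(a b) = x^2*z - x*y - z
use: tr(a^2 b a^2) = tr(a) * tr(b a^3) - tr(b a^2) = x^3*z - x^2*y - 2*x*z + y
tr(b a^5) = tr(a) * tr(a^2 b a^2) - tr(a^2 b a) = x^4*z - x^3*y - 3*x^2*z + 2*x*y + z
apply: tr(a^5 b a) = tr(a) * tr(b a^5) - tr(b a^4) = x^5*z - x^4*y - 4*x^3*z + 3*x^2*y + 3*x*z - y
apply: tr(a^3 b a^4) = tr(a) * tr(a^5 b a) - tr(a^5 b) = x^6*z - x^5*y - 5*x^4*z + 4*x^3*y + 6*x^2*z - 3*x*y - z
apply: tr(a^6 b a^2) = tr(a) * tr(a^3 b a^4) - tr(a^3 b a^3) = x^7*z - x^6*y - 6*x^5*z + 5*x^4*y + 10*x^3*z - 6*x^2*y - 4*x*z + y
tr(b a b a) = tr(a b) * tr(a b) - tr(1)   [split at repeated a] = z^2 - 2
tr(b a b) = tr(b) * tr(a b) - tr(a) = y*z - x
use: tr(a b a b a) = tr(a) * tr(b a b a) - tr(b a b) = x*z^2 - y*z - x
tr(a^2 b a b a) = tr(a) * tr(a b a b a) - tr(a b a b) = x^2*z^2 - x*y*z - x^2 - z^2 + 2
use: tr(a^3 b a b a) = tr(a) * tr(a^2 b a b a) - tr(a^2 b a b) = x^3*z^2 - x^2*y*z - x^3 - 2*x*z^2 + y*z + 3*x
tr(a^4 b a b a) = tr(a) * tr(a^3 b a b a) - tr(a^3 b a b) = x^4*z^2 - x^3*y*z - x^4 - 3*x^2*z^2 + 2*x*y*z + 4*x^2 + z^2 - 2
tr(b a^6 b a) = tr(a) * tr(a^4 b a b a) - tr(a^4 b a b) = x^5*z^2 - x^4*y*z - x^5 - 4*x^3*z^2 + 3*x^2*y*z + 5*x^3 + 3*x*z^2 - y*z - 5*x
apply: tr(b^2) = tr(b) * tr(b) - tr(1) = y^2 - 2
apply: tr(a b^2 a) = tr(a) * tr(b^2 a) - tr(b^2) = x*y*z - x^2 - y^2 + 2
tr(a^2 b^2 a) = tr(a) * tr(a b^2 a) - tr(a b^2) = x^2*y*z - x^3 - x*y^2 - y*z + 3*x
use: tr(a^3 b^2 a) = tr(a) * tr(a^2 b^2 a) - tr(a^2 b^2) = x^3*y*z - x^4 - x^2*y^2 - 2*x*y*z + 4*x^2 + y^2 - 2
use: tr(a^4 b^2 a) = tr(a) * tr(a^3 b^2 a) - tr(a^3 b^2) = x^4*y*z - x^5 - x^3*y^2 - 3*x^2*y*z + 5*x^3 + 2*x*y^2 + y*z - 5*x
tr(b a^6 b) = tr(a) * tr(a^4 b^2 a) - tr(a^4 b^2) = x^5*y*z - x^6 - x^4*y^2 - 4*x^3*y*z + 6*x^4 + 3*x^2*y^2 + 3*x*y*z - 9*x^2 - y^2 + 2
tr(a^6 b a^2 b) = tr(a) * tr(b a^6 b a) - tr(b a^6 b) = x^6*z^2 - 2*x^5*y*z + x^4*y^2 - 4*x^4*z^2 + 7*x^3*y*z - x^4 - 3*x^2*y^2 + 3*x^2*z^2 - 4*x*y*z + 4*x^2 + y^2 - 2
tr(a^2 b a^2 b^-1 a^4) = tr(a^6 b a^2) * tr(b) - tr(a^6 b a^2 b) = x^7*y*z - x^6*y^2 - x^6*z^2 - 4*x^5*y*z + 4*x^4*y^2 + 4*x^4*z^2 + 3*x^3*y*z + x^4 - 3*x^2*y^2 - 3*x^2*z^2 - 4*x^2 + 2
use: tr(b a b a b a) = tr(b a b a) * tr(b a) - tr(a b)   [split at repeated b] = z^3 - 3*z
use: tr(b a b a b) = tr(b) * tr(a b a b) - tr(a b a) = y*z^2 - x*z - y
apply: tr(b a b a^2 b a) = tr(a) * tr(b a b a b a) - tr(b a b a b) = x*z^3 - y*z^2 - 2*x*z + y
use: tr(b a b a^2 b) = tr(b) * tr(a b a^2 b) - tr(a b a^2) = x*y*z^2 - x^2*z - y^2*z + z
tr(a b a b a^2 b a) = tr(a) * tr(b a b a^2 b a) - tr(b a b a^2 b) = x^2*z^3 - 2*x*y*z^2 - x^2*z + y^2*z + x*y - z
tr(b a b a^2 b a^3) = tr(a) * tr(a b a b a^2 b a) - tr(a b a b a^2 b) = x^3*z^3 - 2*x^2*y*z^2 - x^3*z + x*y^2*z - x*z^3 + x^2*y + y*z^2 + x*z - y
tr(b a^2 b a^4 b a) = tr(a) * tr(b a b a^2 b a^3) - tr(b a b a^2 b a^2) = x^4*z^3 - 2*x^3*y*z^2 - x^4*z + x^2*y^2*z - 2*x^2*z^3 + x^3*y + 3*x*y*z^2 + 2*x^2*z - y^2*z - 2*x*y + z
tr(b a^3 b^2 a) = tr(b) * tr(a b a^3 b) - tr(a b a^3) = x^2*y*z^2 - x^3*z - x*y^2*z - y*z^2 + 2*x*z + y
apply: tr(a b^3 a) = tr(b) * tr(b a^2 b) - tr(b a^2) = x*y^2*z - x^2*y - y^3 - x*z + 3*y
apply: tr(a b^3) = tr(b) * tr(a b^2) - tr(a b) = y^2*z - x*y - z
tr(b a^3 b^2) = tr(a) * tr(a b^3 a) - tr(a b^3) = x^2*y^2*z - x^3*y - x*y^3 - x^2*z - y^2*z + 4*x*y + z
tr(a^2 b^2 a^2 b a) = tr(a) * tr(b a^3 b^2 a) - tr(b a^3 b^2) = x^3*y*z^2 - x^4*z - 2*x^2*y^2*z + x^3*y + x*y^3 - x*y*z^2 + 3*x^2*z + y^2*z - 3*x*y - z
use: tr(a^2 b^2 a^2 b) = tr(a) * tr(b a^2 b^2 a) - tr(b a^2 b^2) = x^2*y*z^2 - x^3*z - 2*x*y^2*z + x^2*y + y^3 + 2*x*z - 3*y
tr(b a^2 b a^4 b) = tr(a) * tr(a^2 b^2 a^2 b a) - tr(a^2 b^2 a^2 b) = x^4*y*z^2 - x^5*z - 2*x^3*y^2*z + x^4*y + x^2*y^3 - 2*x^2*y*z^2 + 4*x^3*z + 3*x*y^2*z - 4*x^2*y - y^3 - 3*x*z + 3*y
apply: tr(a^4 b a^2 b a^2 b) = tr(a) * tr(b a^2 b a^4 b a) - tr(b a^2 b a^4 b) = x^5*z^3 - 3*x^4*y*z^2 + 3*x^3*y^2*z - 2*x^3*z^3 - x^2*y^3 + 5*x^2*y*z^2 - 2*x^3*z - 4*x*y^2*z + 2*x^2*y + y^3 + 4*x*z - 3*y
tr(a^2 b a^2 b^-1 a^4 b) = tr(a^4 b a^2 b a^2) * tr(b) - tr(a^4 b a^2 b a^2 b) = x^6*y*z^2 - 2*x^5*y^2*z - x^5*z^3 + x^4*y^3 - x^4*y*z^2 + 4*x^3*y^2*z + 2*x^3*z^3 - x^4*y - 2*x^2*y^3 - 2*x^2*y*z^2 + 2*x^3*z + 2*x^2*y - 4*x*z + y
tr(a^2 b^-1 a^2 b a^2 b^-1 a^2) = tr(a^2 b a^2 b^-1 a^4) * tr(b) - tr(a^2 b a^2 b^-1 a^4 b) = x^7*y^2*z - x^6*y^3 - 2*x^6*y*z^2 - 2*x^5*y^2*z + x^5*z^3 + 3*x^4*y^3 + 5*x^4*y*z^2 - x^3*y^2*z - 2*x^3*z^3 + 2*x^4*y - x^2*y^3 - x^2*y*z^2 - 2*x^3*z - 6*x^2*y + 4*x*z + y

x^7*y^2*z - x^6*y^3 - 2*x^6*y*z^2 - 2*x^5*y^2*z + x^5*z^3 + 3*x^4*y^3 + 5*x^4*y*z^2 - x^3*y^2*z - 2*x^3*z^3 + 2*x^4*y - x^2*y^3 - x^2*y*z^2 - 2*x^3*z - 6*x^2*y + 4*x*z + y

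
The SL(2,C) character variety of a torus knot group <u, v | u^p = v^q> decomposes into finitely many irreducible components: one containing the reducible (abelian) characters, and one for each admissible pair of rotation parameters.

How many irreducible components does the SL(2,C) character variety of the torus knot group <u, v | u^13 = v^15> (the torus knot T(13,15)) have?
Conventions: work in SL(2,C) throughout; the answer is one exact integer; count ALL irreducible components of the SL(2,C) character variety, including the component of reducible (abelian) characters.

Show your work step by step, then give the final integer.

Gamma = < u, v | u^13 = v^15 > (torus knot T(13,15)); the central element u^13 = v^15 acts as +I or -I in any irreducible SL(2,C) representation.
This locks tr(u) to 2*cos(pi*alpha/13), alpha in 1..12, and tr(v) to 2*cos(pi*beta/15), beta in 1..14, on each component of irreducible characters.
u^13 = (-1)^alpha I and v^15 = (-1)^beta I must agree, so alpha and beta have equal parity.
count pairs: odd alpha (6 choices) x odd beta (7), plus even alpha (6) x even beta (7): 6*7 + 6*7 = 84.
Total: 84 irreducible-character components + 1 reducible (abelian) component = 85.

85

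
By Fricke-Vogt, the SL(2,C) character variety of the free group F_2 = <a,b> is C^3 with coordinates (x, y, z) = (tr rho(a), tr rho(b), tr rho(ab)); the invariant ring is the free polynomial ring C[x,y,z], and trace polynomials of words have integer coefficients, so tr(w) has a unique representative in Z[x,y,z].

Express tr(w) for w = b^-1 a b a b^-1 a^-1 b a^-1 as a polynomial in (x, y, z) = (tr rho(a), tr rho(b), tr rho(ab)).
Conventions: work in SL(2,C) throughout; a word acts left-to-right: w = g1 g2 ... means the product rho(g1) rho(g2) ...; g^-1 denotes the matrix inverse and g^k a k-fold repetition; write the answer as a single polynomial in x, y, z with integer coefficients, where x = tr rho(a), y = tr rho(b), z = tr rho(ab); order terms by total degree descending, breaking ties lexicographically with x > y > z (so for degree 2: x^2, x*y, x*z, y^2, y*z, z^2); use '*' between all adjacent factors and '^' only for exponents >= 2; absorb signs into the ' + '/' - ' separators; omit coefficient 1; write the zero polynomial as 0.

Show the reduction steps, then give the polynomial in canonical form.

x^2*y^2*z^2 - x^3*y*z - 2*x*y^3*z - 2*x*y*z^3 + x^2*y^2 + x^2*z^2 + y^4 + 2*y^2*z^2 + z^4 + 4*x*y*z - 4*y^2 - 4*z^2 + 2

so tr(b^2) = tr(b) * tr(b) - tr(1)   [square of b] = y^2 - 2
tr(a b^2) = tr(b) * tr(a b) - tr(a)   [square of b] = y*z - x
reduce: tr(b^2 a b) = tr(b) * tr(a b^2) - tr(a b)   [square of b] = y^2*z - x*y - z
tr(a b a b) = tr(b a) * tr(b a) - tr(1)   [split at a repeated b] = z^2 - 2
tr(a b a) = tr(a) * tr(b a) - tr(b)   [square of a] = x*z - y
tr(b^2 a b a) = tr(b) * tr(a b a b) - tr(a b a)   [square of b] = y*z^2 - x*z - y
reduce: tr(a^-1 b^2 a b) = tr(b^2 a b) * tr(a) - tr(b^2 a b a)   [inverse elimination on a] = x*y^2*z - x^2*y - y*z^2 + y
tr(b a b^-1 a^-1 b) = tr(a^-1 b^2 a) * tr(b) - tr(a^-1 b^2 a b)   [inverse elimination on b] = -x*y^2*z + x^2*y + y^3 + y*z^2 - 3*y
so tr(b a^-1 b a b) = tr(b a b^2) * tr(a) - tr(b a b^2 a)   [inverse elimination on a] = x*y^2*z - x^2*y - y*z^2 + y
tr(b^2 a b a b) = tr(b) * tr(b a b a b) - tr(b a b a)   [square of b] = y^2*z^2 - x*y*z - y^2 - z^2 + 2
so tr(a b a b a b) = tr(a b a b) * tr(a b) - tr(b a)   [split at a repeated a] = z^3 - 3*z
reduce: tr(a b a b a) = tr(a) * tr(b a b a) - tr(b a b)   [square of a] = x*z^2 - y*z - x
reduce: tr(b^2 a b a b a) = tr(b) * tr(a b a b a b) - tr(a b a b a)   [square of b] = y*z^3 - x*z^2 - 2*y*z + x
reduce: tr(b a b a b a^-1 b) = tr(b^2 a b a b) * tr(a) - tr(b^2 a b a b a)   [inverse elimination on a] = x*y^2*z^2 - x^2*y*z - y*z^3 - x*y^2 + 2*y*z + x
reduce: tr(b a b a b a b a) = tr(b a b a b a) * tr(b a) - tr(a b a b)   [split at a repeated b] = z^4 - 4*z^2 + 2
reduce: tr(b a b a b a^-1 b a) = tr(b a b a b a b) * tr(a) - tr(b a b a b a b a)   [inverse elimination on a] = x*y*z^3 - x^2*z^2 - z^4 - 2*x*y*z + x^2 + 4*z^2 - 2
reduce: tr(a^-1 b a^-1 b a b a b) = tr(b a b a b a^-1 b) * tr(a) - tr(b a b a b a^-1 b a)   [inverse elimination on a] = x^2*y^2*z^2 - x^3*y*z - 2*x*y*z^3 - x^2*y^2 + x^2*z^2 + z^4 + 4*x*y*z - 4*z^2 + 2
so tr(a b a b^-1 a^-1 b a^-1 b) = tr(a^-1 b a^-1 b a b a) * tr(b) - tr(a^-1 b a^-1 b a b a b)   [inverse elimination on b] = -x^2*y^2*z^2 + x^3*y*z + x*y^3*z + 2*x*y*z^3 - x^2*z^2 - y^2*z^2 - z^4 - 4*x*y*z + y^2 + 4*z^2 - 2
tr(b^-1 a b a b^-1 a^-1 b a^-1) = tr(a b a b^-1 a^-1 b a^-1) * tr(b) - tr(a b a b^-1 a^-1 b a^-1 b)   [inverse elimination on b] = x^2*y^2*z^2 - x^3*y*z - 2*x*y^3*z - 2*x*y*z^3 + x^2*y^2 + x^2*z^2 + y^4 + 2*y^2*z^2 + z^4 + 4*x*y*z - 4*y^2 - 4*z^2 + 2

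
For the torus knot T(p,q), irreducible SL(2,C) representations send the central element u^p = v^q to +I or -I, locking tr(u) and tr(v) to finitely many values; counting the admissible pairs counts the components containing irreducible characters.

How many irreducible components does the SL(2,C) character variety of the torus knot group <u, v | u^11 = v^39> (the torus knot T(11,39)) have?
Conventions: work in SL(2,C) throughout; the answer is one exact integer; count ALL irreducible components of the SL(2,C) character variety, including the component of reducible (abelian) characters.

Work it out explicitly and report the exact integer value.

For T(11,39): irreducibility forces the central element u^11 = v^39 to one of +I, -I.
On an irreducible component, tr(u) is locked at 2*cos(pi*alpha/11) for some alpha in 1..10, and tr(v) at 2*cos(pi*beta/39) for some beta in 1..38.
u^11 = (-1)^alpha I and v^39 = (-1)^beta I must agree, so alpha and beta have equal parity.
Enumerate parity-matched pairs: 5*19 odd-odd plus 5*19 even-even gives 190.
Total: 190 irreducible-character components + 1 reducible (abelian) component = 191.

191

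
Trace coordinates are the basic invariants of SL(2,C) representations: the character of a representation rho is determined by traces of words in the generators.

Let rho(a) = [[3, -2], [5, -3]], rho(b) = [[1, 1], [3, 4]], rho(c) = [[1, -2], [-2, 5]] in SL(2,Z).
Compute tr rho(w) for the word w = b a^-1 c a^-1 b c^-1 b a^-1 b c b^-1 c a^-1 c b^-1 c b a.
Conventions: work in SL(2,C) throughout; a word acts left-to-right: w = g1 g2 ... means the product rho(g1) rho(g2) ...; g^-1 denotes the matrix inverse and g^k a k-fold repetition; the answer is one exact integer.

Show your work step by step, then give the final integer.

-16476684846

rho(b) = [[1, 1], [3, 4]]
... * rho(a^-1) = [[-3, 2], [-5, 3]]  ->  [[-8, 5], [-29, 18]]
... * rho(c) = [[1, -2], [-2, 5]]  ->  [[-18, 41], [-65, 148]]
... * rho(a^-1) = [[-3, 2], [-5, 3]]  ->  [[-151, 87], [-545, 314]]
... * rho(b) = [[1, 1], [3, 4]]  ->  [[110, 197], [397, 711]]
... * rho(c^-1) = [[5, 2], [2, 1]]  ->  [[944, 417], [3407, 1505]]
... * rho(b) = [[1, 1], [3, 4]]  ->  [[2195, 2612], [7922, 9427]]
... * rho(a^-1) = [[-3, 2], [-5, 3]]  ->  [[-19645, 12226], [-70901, 44125]]
... * rho(b) = [[1, 1], [3, 4]]  ->  [[17033, 29259], [61474, 105599]]
... * rho(c) = [[1, -2], [-2, 5]]  ->  [[-41485, 112229], [-149724, 405047]]
... * rho(b^-1) = [[4, -1], [-3, 1]]  ->  [[-502627, 153714], [-1814037, 554771]]
... * rho(c) = [[1, -2], [-2, 5]]  ->  [[-810055, 1773824], [-2923579, 6401929]]
... * rho(a^-1) = [[-3, 2], [-5, 3]]  ->  [[-6438955, 3701362], [-23238908, 13358629]]
... * rho(c) = [[1, -2], [-2, 5]]  ->  [[-13841679, 31384720], [-49956166, 113270961]]
... * rho(b^-1) = [[4, -1], [-3, 1]]  ->  [[-149520876, 45226399], [-539637547, 163227127]]
... * rho(c) = [[1, -2], [-2, 5]]  ->  [[-239973674, 525173747], [-866091801, 1895410729]]
... * rho(b) = [[1, 1], [3, 4]]  ->  [[1335547567, 1860721314], [4820140386, 6715551115]]
... * rho(a) = [[3, -2], [5, -3]]  ->  [[13310249271, -8253259076], [48038176733, -29786934117]]
tr = 13310249271 + -29786934117 = -16476684846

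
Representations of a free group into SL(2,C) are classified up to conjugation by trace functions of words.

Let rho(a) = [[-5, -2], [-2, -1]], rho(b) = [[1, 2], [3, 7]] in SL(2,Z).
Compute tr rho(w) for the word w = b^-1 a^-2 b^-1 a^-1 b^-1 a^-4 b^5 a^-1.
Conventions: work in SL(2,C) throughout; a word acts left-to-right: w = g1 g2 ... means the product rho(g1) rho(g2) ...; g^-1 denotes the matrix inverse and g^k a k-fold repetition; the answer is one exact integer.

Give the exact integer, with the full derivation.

1070534376046

rho(b^-1) = [[7, -2], [-3, 1]]
... * rho(a^-1) = [[-1, 2], [2, -5]]  ->  [[-11, 24], [5, -11]]
... * rho(a^-1) = [[-1, 2], [2, -5]]  ->  [[59, -142], [-27, 65]]
... * rho(b^-1) = [[7, -2], [-3, 1]]  ->  [[839, -260], [-384, 119]]
... * rho(a^-1) = [[-1, 2], [2, -5]]  ->  [[-1359, 2978], [622, -1363]]
... * rho(b^-1) = [[7, -2], [-3, 1]]  ->  [[-18447, 5696], [8443, -2607]]
... * rho(a^-1) = [[-1, 2], [2, -5]]  ->  [[29839, -65374], [-13657, 29921]]
... * rho(a^-1) = [[-1, 2], [2, -5]]  ->  [[-160587, 386548], [73499, -176919]]
... * rho(a^-1) = [[-1, 2], [2, -5]]  ->  [[933683, -2253914], [-427337, 1031593]]
... * rho(a^-1) = [[-1, 2], [2, -5]]  ->  [[-5441511, 13136936], [2490523, -6012639]]
... * rho(b) = [[1, 2], [3, 7]]  ->  [[33969297, 81075530], [-15547394, -37107427]]
... * rho(b) = [[1, 2], [3, 7]]  ->  [[277195887, 635467304], [-126869675, -290846777]]
... * rho(b) = [[1, 2], [3, 7]]  ->  [[2183597799, 5002662902], [-999410006, -2289666789]]
... * rho(b) = [[1, 2], [3, 7]]  ->  [[17191586505, 39385835912], [-7868410373, -18026487535]]
... * rho(b) = [[1, 2], [3, 7]]  ->  [[135349094241, 310084024394], [-61947872978, -141922233491]]
... * rho(a^-1) = [[-1, 2], [2, -5]]  ->  [[484818954547, -1279721933488], [-221896594004, 585715421499]]
tr = 484818954547 + 585715421499 = 1070534376046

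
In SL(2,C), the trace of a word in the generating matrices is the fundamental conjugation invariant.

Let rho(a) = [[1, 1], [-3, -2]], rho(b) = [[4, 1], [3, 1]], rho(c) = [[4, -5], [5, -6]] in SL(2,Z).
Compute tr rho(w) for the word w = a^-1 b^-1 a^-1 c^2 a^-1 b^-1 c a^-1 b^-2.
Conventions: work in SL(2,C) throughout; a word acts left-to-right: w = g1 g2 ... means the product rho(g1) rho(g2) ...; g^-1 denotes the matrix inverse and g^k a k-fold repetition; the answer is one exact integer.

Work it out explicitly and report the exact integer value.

rho(a^-1) = [[-2, -1], [3, 1]]
... * rho(b^-1) = [[1, -1], [-3, 4]]  ->  [[1, -2], [0, 1]]
... * rho(a^-1) = [[-2, -1], [3, 1]]  ->  [[-8, -3], [3, 1]]
... * rho(c) = [[4, -5], [5, -6]]  ->  [[-47, 58], [17, -21]]
... * rho(c) = [[4, -5], [5, -6]]  ->  [[102, -113], [-37, 41]]
... * rho(a^-1) = [[-2, -1], [3, 1]]  ->  [[-543, -215], [197, 78]]
... * rho(b^-1) = [[1, -1], [-3, 4]]  ->  [[102, -317], [-37, 115]]
... * rho(c) = [[4, -5], [5, -6]]  ->  [[-1177, 1392], [427, -505]]
... * rho(a^-1) = [[-2, -1], [3, 1]]  ->  [[6530, 2569], [-2369, -932]]
... * rho(b^-1) = [[1, -1], [-3, 4]]  ->  [[-1177, 3746], [427, -1359]]
... * rho(b^-1) = [[1, -1], [-3, 4]]  ->  [[-12415, 16161], [4504, -5863]]
tr = -12415 + -5863 = -18278

-18278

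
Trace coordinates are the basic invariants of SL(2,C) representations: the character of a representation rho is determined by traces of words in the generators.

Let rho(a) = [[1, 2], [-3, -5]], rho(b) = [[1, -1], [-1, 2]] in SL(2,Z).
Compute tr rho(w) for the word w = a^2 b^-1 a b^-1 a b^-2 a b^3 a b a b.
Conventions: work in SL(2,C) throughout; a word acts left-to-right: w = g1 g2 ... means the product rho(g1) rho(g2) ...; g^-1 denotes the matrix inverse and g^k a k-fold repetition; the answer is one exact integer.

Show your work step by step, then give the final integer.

rho(a) = [[1, 2], [-3, -5]]
... * rho(a) = [[1, 2], [-3, -5]]  ->  [[-5, -8], [12, 19]]
... * rho(b^-1) = [[2, 1], [1, 1]]  ->  [[-18, -13], [43, 31]]
... * rho(a) = [[1, 2], [-3, -5]]  ->  [[21, 29], [-50, -69]]
... * rho(b^-1) = [[2, 1], [1, 1]]  ->  [[71, 50], [-169, -119]]
... * rho(a) = [[1, 2], [-3, -5]]  ->  [[-79, -108], [188, 257]]
... * rho(b^-1) = [[2, 1], [1, 1]]  ->  [[-266, -187], [633, 445]]
... * rho(b^-1) = [[2, 1], [1, 1]]  ->  [[-719, -453], [1711, 1078]]
... * rho(a) = [[1, 2], [-3, -5]]  ->  [[640, 827], [-1523, -1968]]
... * rho(b) = [[1, -1], [-1, 2]]  ->  [[-187, 1014], [445, -2413]]
... * rho(b) = [[1, -1], [-1, 2]]  ->  [[-1201, 2215], [2858, -5271]]
... * rho(b) = [[1, -1], [-1, 2]]  ->  [[-3416, 5631], [8129, -13400]]
... * rho(a) = [[1, 2], [-3, -5]]  ->  [[-20309, -34987], [48329, 83258]]
... * rho(b) = [[1, -1], [-1, 2]]  ->  [[14678, -49665], [-34929, 118187]]
... * rho(a) = [[1, 2], [-3, -5]]  ->  [[163673, 277681], [-389490, -660793]]
... * rho(b) = [[1, -1], [-1, 2]]  ->  [[-114008, 391689], [271303, -932096]]
tr = -114008 + -932096 = -1046104

-1046104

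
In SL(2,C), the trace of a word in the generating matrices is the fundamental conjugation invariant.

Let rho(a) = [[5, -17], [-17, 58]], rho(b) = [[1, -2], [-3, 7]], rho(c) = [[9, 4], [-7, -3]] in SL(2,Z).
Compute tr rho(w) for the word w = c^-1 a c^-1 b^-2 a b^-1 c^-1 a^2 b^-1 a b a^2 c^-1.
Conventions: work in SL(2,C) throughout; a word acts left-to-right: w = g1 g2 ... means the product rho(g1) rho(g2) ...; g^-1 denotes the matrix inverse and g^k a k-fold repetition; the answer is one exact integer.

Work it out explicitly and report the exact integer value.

-207763998661820

rho(c^-1) = [[-3, -4], [7, 9]]
... * rho(a) = [[5, -17], [-17, 58]]  ->  [[53, -181], [-118, 403]]
... * rho(c^-1) = [[-3, -4], [7, 9]]  ->  [[-1426, -1841], [3175, 4099]]
... * rho(b^-1) = [[7, 2], [3, 1]]  ->  [[-15505, -4693], [34522, 10449]]
... * rho(b^-1) = [[7, 2], [3, 1]]  ->  [[-122614, -35703], [273001, 79493]]
... * rho(a) = [[5, -17], [-17, 58]]  ->  [[-6119, 13664], [13624, -30423]]
... * rho(b^-1) = [[7, 2], [3, 1]]  ->  [[-1841, 1426], [4099, -3175]]
... * rho(c^-1) = [[-3, -4], [7, 9]]  ->  [[15505, 20198], [-34522, -44971]]
... * rho(a) = [[5, -17], [-17, 58]]  ->  [[-265841, 907899], [591897, -2021444]]
... * rho(a) = [[5, -17], [-17, 58]]  ->  [[-16763488, 57177439], [37324033, -127306001]]
... * rho(b^-1) = [[7, 2], [3, 1]]  ->  [[54187901, 23650463], [-120649772, -52657935]]
... * rho(a) = [[5, -17], [-17, 58]]  ->  [[-131118366, 450532537], [291936035, -1003114106]]
... * rho(b) = [[1, -2], [-3, 7]]  ->  [[-1482715977, 3415964491], [3301278353, -7605670812]]
... * rho(a) = [[5, -17], [-17, 58]]  ->  [[-65484976232, 223332112087], [145802795569, -497250639097]]
... * rho(a) = [[5, -17], [-17, 58]]  ->  [[-4124070786639, 14066507096990], [9182274842494, -31319184592299]]
... * rho(c^-1) = [[-3, -4], [7, 9]]  ->  [[110837762038847, 143094847019466], [-246781116673575, -318601760700667]]
tr = 110837762038847 + -318601760700667 = -207763998661820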